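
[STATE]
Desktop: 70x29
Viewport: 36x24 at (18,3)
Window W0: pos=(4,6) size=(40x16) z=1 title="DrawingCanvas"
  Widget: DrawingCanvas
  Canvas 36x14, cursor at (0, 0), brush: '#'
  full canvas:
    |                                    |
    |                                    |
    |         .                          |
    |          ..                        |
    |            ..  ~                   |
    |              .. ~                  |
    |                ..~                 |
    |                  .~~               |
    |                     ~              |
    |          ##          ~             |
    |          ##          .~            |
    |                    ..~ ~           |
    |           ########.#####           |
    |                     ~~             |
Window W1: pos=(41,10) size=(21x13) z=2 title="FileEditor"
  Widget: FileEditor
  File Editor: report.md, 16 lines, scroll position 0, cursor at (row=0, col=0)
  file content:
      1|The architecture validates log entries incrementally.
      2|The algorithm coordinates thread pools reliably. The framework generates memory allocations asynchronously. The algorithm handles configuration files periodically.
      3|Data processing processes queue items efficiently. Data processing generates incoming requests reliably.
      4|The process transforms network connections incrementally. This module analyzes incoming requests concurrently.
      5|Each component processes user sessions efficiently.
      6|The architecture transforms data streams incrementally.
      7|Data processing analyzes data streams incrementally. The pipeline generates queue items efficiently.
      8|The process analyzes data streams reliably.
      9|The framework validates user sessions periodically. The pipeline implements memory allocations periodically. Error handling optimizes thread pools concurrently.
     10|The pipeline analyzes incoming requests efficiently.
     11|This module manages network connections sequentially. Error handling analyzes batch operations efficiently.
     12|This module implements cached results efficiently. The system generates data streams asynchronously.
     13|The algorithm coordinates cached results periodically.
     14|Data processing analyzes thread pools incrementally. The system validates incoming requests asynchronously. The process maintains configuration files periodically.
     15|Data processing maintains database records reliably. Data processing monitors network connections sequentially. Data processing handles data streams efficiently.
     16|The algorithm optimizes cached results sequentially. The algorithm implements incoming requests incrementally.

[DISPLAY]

                                    
                                    
                                    
━━━━━━━━━━━━━━━━━━━━━━━━━┓          
s                        ┃          
─────────────────────────┨          
                         ┃          
                       ┏━━━━━━━━━━━━
                       ┃ FileEditor 
                       ┠────────────
.  ~                   ┃█he architec
 .. ~                  ┃The algorith
   ..~                 ┃Data process
     .~~               ┃The process 
        ~              ┃Each compone
         ~             ┃The architec
         .~            ┃Data process
       ..~ ~           ┃The process 
━━━━━━━━━━━━━━━━━━━━━━━┃The framewor
                       ┗━━━━━━━━━━━━
                                    
                                    
                                    
                                    


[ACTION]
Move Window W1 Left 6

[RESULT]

                                    
                                    
                                    
━━━━━━━━━━━━━━━━━━━━━━━━━┓          
s                        ┃          
─────────────────────────┨          
                         ┃          
                 ┏━━━━━━━━━━━━━━━━━━
                 ┃ FileEditor       
                 ┠──────────────────
.  ~             ┃█he architecture v
 .. ~            ┃The algorithm coor
   ..~           ┃Data processing pr
     .~~         ┃The process transf
        ~        ┃Each component pro
         ~       ┃The architecture t
         .~      ┃Data processing an
       ..~ ~     ┃The process analyz
━━━━━━━━━━━━━━━━━┃The framework vali
                 ┗━━━━━━━━━━━━━━━━━━
                                    
                                    
                                    
                                    


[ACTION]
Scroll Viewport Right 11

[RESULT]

                                    
                                    
                                    
━━━━━━━━━━━━━━┓                     
              ┃                     
──────────────┨                     
              ┃                     
      ┏━━━━━━━━━━━━━━━━━━━┓         
      ┃ FileEditor        ┃         
      ┠───────────────────┨         
      ┃█he architecture v▲┃         
      ┃The algorithm coor█┃         
      ┃Data processing pr░┃         
      ┃The process transf░┃         
      ┃Each component pro░┃         
      ┃The architecture t░┃         
      ┃Data processing an░┃         
~     ┃The process analyz░┃         
━━━━━━┃The framework vali▼┃         
      ┗━━━━━━━━━━━━━━━━━━━┛         
                                    
                                    
                                    
                                    


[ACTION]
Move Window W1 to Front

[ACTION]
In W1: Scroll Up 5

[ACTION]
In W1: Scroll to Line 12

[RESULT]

                                    
                                    
                                    
━━━━━━━━━━━━━━┓                     
              ┃                     
──────────────┨                     
              ┃                     
      ┏━━━━━━━━━━━━━━━━━━━┓         
      ┃ FileEditor        ┃         
      ┠───────────────────┨         
      ┃The process analyz▲┃         
      ┃The framework vali░┃         
      ┃The pipeline analy░┃         
      ┃This module manage░┃         
      ┃This module implem░┃         
      ┃The algorithm coor░┃         
      ┃Data processing an░┃         
~     ┃Data processing ma█┃         
━━━━━━┃The algorithm opti▼┃         
      ┗━━━━━━━━━━━━━━━━━━━┛         
                                    
                                    
                                    
                                    


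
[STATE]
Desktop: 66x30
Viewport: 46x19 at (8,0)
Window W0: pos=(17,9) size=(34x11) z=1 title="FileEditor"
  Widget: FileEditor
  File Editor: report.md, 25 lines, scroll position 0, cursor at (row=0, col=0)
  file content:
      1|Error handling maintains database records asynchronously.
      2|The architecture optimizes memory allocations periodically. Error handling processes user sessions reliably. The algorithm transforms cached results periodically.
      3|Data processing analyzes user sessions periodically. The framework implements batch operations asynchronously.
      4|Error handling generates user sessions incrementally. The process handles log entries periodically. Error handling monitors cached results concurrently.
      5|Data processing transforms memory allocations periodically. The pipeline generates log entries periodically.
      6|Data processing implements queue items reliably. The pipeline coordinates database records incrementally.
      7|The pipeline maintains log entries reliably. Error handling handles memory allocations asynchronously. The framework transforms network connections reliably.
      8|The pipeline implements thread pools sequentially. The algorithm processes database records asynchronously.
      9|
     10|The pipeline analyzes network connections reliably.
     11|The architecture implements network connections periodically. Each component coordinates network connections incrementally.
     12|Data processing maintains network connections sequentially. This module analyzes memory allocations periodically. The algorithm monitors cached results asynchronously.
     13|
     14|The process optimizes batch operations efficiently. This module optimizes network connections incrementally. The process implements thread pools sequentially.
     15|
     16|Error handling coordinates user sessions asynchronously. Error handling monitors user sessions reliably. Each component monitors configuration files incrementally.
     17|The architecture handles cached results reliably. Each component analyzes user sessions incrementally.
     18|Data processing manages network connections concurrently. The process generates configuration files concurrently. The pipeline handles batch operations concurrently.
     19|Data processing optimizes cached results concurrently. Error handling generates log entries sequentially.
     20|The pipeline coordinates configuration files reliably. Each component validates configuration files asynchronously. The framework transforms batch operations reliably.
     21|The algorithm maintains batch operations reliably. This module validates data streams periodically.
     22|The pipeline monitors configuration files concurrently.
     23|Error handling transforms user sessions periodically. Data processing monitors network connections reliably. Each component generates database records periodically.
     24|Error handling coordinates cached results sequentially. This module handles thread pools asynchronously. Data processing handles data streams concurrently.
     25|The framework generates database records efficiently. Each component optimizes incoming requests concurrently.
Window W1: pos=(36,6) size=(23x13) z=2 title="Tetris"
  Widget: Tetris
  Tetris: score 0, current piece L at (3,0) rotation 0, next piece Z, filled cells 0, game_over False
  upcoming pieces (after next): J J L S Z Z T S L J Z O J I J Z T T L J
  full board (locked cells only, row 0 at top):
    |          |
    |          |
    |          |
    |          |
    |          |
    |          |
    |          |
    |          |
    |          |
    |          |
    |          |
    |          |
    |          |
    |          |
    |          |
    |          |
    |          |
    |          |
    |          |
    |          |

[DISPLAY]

                                              
                                              
                                              
                                              
                                              
                                              
                            ┏━━━━━━━━━━━━━━━━━
                            ┃ Tetris          
                            ┠─────────────────
         ┏━━━━━━━━━━━━━━━━━━┃          │Next: 
         ┃ FileEditor       ┃          │▓▓    
         ┠──────────────────┃          │ ▓▓   
         ┃█rror handling mai┃          │      
         ┃The architecture o┃          │      
         ┃Data processing an┃          │      
         ┃Error handling gen┃          │Score:
         ┃Data processing tr┃          │0     
         ┃Data processing im┃          │      
         ┃The pipeline maint┗━━━━━━━━━━━━━━━━━


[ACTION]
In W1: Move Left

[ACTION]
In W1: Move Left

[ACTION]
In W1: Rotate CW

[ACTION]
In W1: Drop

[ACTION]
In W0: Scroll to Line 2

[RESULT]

                                              
                                              
                                              
                                              
                                              
                                              
                            ┏━━━━━━━━━━━━━━━━━
                            ┃ Tetris          
                            ┠─────────────────
         ┏━━━━━━━━━━━━━━━━━━┃          │Next: 
         ┃ FileEditor       ┃          │▓▓    
         ┠──────────────────┃          │ ▓▓   
         ┃The architecture o┃          │      
         ┃Data processing an┃          │      
         ┃Error handling gen┃          │      
         ┃Data processing tr┃          │Score:
         ┃Data processing im┃          │0     
         ┃The pipeline maint┃          │      
         ┃The pipeline imple┗━━━━━━━━━━━━━━━━━


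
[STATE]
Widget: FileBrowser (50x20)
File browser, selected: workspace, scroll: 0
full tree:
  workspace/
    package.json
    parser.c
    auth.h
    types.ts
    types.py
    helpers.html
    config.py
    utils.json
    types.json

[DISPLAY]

> [-] workspace/                                  
    package.json                                  
    parser.c                                      
    auth.h                                        
    types.ts                                      
    types.py                                      
    helpers.html                                  
    config.py                                     
    utils.json                                    
    types.json                                    
                                                  
                                                  
                                                  
                                                  
                                                  
                                                  
                                                  
                                                  
                                                  
                                                  


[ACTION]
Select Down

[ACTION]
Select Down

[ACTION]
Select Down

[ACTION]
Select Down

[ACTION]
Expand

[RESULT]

  [-] workspace/                                  
    package.json                                  
    parser.c                                      
    auth.h                                        
  > types.ts                                      
    types.py                                      
    helpers.html                                  
    config.py                                     
    utils.json                                    
    types.json                                    
                                                  
                                                  
                                                  
                                                  
                                                  
                                                  
                                                  
                                                  
                                                  
                                                  


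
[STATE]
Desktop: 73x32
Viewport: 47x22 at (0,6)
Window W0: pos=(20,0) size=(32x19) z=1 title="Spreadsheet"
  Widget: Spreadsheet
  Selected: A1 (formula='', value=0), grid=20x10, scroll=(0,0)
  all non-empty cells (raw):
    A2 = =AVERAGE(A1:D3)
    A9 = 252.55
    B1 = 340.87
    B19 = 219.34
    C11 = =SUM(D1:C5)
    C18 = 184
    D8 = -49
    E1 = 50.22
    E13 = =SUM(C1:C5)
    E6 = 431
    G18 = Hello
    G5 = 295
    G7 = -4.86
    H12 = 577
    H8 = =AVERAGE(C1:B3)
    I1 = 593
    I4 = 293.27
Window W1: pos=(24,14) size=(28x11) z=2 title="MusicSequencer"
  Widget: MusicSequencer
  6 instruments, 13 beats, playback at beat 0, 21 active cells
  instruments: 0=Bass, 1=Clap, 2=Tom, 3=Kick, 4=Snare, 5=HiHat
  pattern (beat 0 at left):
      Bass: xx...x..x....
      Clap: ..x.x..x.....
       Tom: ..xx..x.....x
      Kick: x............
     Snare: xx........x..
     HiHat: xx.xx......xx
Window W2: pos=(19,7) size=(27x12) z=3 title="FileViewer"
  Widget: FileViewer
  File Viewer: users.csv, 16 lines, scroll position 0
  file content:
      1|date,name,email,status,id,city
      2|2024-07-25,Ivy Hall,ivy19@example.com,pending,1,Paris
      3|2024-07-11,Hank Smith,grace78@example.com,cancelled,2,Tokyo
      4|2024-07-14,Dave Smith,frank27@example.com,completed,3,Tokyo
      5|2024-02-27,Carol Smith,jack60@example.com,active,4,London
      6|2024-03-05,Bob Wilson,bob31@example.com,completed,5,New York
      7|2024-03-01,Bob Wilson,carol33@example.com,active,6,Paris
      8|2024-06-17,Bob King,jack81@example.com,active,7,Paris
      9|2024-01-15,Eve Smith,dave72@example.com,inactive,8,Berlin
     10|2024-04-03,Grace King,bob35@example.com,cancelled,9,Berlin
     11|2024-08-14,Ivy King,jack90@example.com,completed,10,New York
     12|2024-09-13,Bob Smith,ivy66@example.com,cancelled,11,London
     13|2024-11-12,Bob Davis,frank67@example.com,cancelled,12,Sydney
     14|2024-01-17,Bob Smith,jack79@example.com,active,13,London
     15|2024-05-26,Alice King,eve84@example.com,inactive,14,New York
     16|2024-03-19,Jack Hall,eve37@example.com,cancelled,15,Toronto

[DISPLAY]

                    ┃  1      [0]  340.87      
                   ┏━━━━━━━━━━━━━━━━━━━━━━━━━┓ 
                   ┃ FileViewer              ┃ 
                   ┠─────────────────────────┨ 
                   ┃date,name,email,status,i▲┃ 
                   ┃2024-07-25,Ivy Hall,ivy1█┃ 
                   ┃2024-07-11,Hank Smith,gr░┃ 
                   ┃2024-07-14,Dave Smith,fr░┃ 
                   ┃2024-02-27,Carol Smith,j░┃━
                   ┃2024-03-05,Bob Wilson,bo░┃ 
                   ┃2024-03-01,Bob Wilson,ca░┃─
                   ┃2024-06-17,Bob King,jack▼┃ 
                   ┗━━━━━━━━━━━━━━━━━━━━━━━━━┛ 
                        ┃  Clap··█·█··█·····   
                        ┃   Tom··██··█·····█   
                        ┃  Kick█············   
                        ┃ Snare██········█··   
                        ┃ HiHat██·██······██   
                        ┗━━━━━━━━━━━━━━━━━━━━━━
                                               
                                               
                                               


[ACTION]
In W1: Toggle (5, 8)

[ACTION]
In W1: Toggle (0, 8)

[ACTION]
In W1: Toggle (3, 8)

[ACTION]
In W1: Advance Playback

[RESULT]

                    ┃  1      [0]  340.87      
                   ┏━━━━━━━━━━━━━━━━━━━━━━━━━┓ 
                   ┃ FileViewer              ┃ 
                   ┠─────────────────────────┨ 
                   ┃date,name,email,status,i▲┃ 
                   ┃2024-07-25,Ivy Hall,ivy1█┃ 
                   ┃2024-07-11,Hank Smith,gr░┃ 
                   ┃2024-07-14,Dave Smith,fr░┃ 
                   ┃2024-02-27,Carol Smith,j░┃━
                   ┃2024-03-05,Bob Wilson,bo░┃ 
                   ┃2024-03-01,Bob Wilson,ca░┃─
                   ┃2024-06-17,Bob King,jack▼┃ 
                   ┗━━━━━━━━━━━━━━━━━━━━━━━━━┛ 
                        ┃  Clap··█·█··█·····   
                        ┃   Tom··██··█·····█   
                        ┃  Kick█·······█····   
                        ┃ Snare██········█··   
                        ┃ HiHat██·██···█··██   
                        ┗━━━━━━━━━━━━━━━━━━━━━━
                                               
                                               
                                               


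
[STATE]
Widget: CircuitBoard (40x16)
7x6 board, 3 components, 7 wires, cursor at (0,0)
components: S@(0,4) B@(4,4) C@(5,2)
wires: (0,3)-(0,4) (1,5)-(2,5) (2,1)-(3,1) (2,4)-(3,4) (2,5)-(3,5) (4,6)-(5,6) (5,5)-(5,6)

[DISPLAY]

   0 1 2 3 4 5 6                        
0  [.]          · ─ S                   
                                        
1                       ·               
                        │               
2       ·           ·   ·               
        │           │   │               
3       ·           ·   ·               
                                        
4                   B       ·           
                            │           
5           C           · ─ ·           
Cursor: (0,0)                           
                                        
                                        
                                        


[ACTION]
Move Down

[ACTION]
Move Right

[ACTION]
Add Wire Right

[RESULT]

   0 1 2 3 4 5 6                        
0               · ─ S                   
                                        
1      [.]─ ·           ·               
                        │               
2       ·           ·   ·               
        │           │   │               
3       ·           ·   ·               
                                        
4                   B       ·           
                            │           
5           C           · ─ ·           
Cursor: (1,1)                           
                                        
                                        
                                        


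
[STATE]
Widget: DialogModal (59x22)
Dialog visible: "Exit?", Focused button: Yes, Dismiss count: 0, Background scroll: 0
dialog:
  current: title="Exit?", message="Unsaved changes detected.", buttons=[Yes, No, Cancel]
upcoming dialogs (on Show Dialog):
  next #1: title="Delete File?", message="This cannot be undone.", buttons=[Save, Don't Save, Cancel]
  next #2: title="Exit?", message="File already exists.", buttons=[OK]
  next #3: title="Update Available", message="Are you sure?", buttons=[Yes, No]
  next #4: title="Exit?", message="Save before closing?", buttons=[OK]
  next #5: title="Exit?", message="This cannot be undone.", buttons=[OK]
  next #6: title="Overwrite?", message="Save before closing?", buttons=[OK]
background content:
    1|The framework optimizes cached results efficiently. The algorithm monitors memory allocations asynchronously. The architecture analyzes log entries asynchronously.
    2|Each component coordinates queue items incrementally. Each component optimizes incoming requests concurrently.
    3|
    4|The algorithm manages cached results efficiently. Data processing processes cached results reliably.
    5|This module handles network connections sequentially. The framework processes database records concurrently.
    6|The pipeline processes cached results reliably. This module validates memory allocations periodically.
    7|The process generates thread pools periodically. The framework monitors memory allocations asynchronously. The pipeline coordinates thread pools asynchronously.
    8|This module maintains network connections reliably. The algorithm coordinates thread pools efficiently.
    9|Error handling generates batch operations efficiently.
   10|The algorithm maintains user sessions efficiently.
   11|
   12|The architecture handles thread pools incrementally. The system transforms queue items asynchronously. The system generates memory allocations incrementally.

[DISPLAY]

The framework optimizes cached results efficiently. The alg
Each component coordinates queue items incrementally. Each 
                                                           
The algorithm manages cached results efficiently. Data proc
This module handles network connections sequentially. The f
The pipeline processes cached results reliably. This module
The process generates thread pools periodically. The framew
This module maintains network connections reliably. The alg
Error handling ┌───────────────────────────┐ficiently.     
The algorithm m│           Exit?           │ently.         
               │ Unsaved changes detected. │               
The architectur│    [Yes]  No   Cancel     │entally. The sy
               └───────────────────────────┘               
                                                           
                                                           
                                                           
                                                           
                                                           
                                                           
                                                           
                                                           
                                                           


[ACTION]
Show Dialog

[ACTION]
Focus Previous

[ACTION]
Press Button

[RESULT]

The framework optimizes cached results efficiently. The alg
Each component coordinates queue items incrementally. Each 
                                                           
The algorithm manages cached results efficiently. Data proc
This module handles network connections sequentially. The f
The pipeline processes cached results reliably. This module
The process generates thread pools periodically. The framew
This module maintains network connections reliably. The alg
Error handling generates batch operations efficiently.     
The algorithm maintains user sessions efficiently.         
                                                           
The architecture handles thread pools incrementally. The sy
                                                           
                                                           
                                                           
                                                           
                                                           
                                                           
                                                           
                                                           
                                                           
                                                           


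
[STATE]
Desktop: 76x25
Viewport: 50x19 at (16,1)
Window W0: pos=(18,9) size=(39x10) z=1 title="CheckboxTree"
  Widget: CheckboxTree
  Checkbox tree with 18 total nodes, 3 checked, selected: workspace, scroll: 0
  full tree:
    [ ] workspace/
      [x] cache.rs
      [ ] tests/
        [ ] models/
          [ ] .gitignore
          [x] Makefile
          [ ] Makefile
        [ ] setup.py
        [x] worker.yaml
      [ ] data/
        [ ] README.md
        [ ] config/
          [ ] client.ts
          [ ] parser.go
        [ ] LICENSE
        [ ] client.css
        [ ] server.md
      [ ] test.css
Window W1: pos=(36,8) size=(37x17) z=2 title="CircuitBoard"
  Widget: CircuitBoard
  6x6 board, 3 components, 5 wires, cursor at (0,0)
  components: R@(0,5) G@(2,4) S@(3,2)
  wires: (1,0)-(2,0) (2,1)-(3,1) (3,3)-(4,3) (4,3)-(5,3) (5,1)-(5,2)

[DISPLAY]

                                                  
                                                  
                                                  
                                                  
                                                  
                                                  
                                                  
                    ┏━━━━━━━━━━━━━━━━━━━━━━━━━━━━━
  ┏━━━━━━━━━━━━━━━━━┃ CircuitBoard                
  ┃ CheckboxTree    ┠─────────────────────────────
  ┠─────────────────┃   0 1 2 3 4 5               
  ┃>[-] workspace/  ┃0  [.]                  R    
  ┃   [x] cache.rs  ┃                             
  ┃   [-] tests/    ┃1   ·                        
  ┃     [-] models/ ┃    │                        
  ┃       [ ] .gitig┃2   ·   ·           G        
  ┃       [x] Makefi┃        │                    
  ┗━━━━━━━━━━━━━━━━━┃3       ·   S   ·            
                    ┃                │            


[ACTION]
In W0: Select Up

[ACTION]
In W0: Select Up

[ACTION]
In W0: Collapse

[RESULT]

                                                  
                                                  
                                                  
                                                  
                                                  
                                                  
                                                  
                    ┏━━━━━━━━━━━━━━━━━━━━━━━━━━━━━
  ┏━━━━━━━━━━━━━━━━━┃ CircuitBoard                
  ┃ CheckboxTree    ┠─────────────────────────────
  ┠─────────────────┃   0 1 2 3 4 5               
  ┃>[-] workspace/  ┃0  [.]                  R    
  ┃                 ┃                             
  ┃                 ┃1   ·                        
  ┃                 ┃    │                        
  ┃                 ┃2   ·   ·           G        
  ┃                 ┃        │                    
  ┗━━━━━━━━━━━━━━━━━┃3       ·   S   ·            
                    ┃                │            


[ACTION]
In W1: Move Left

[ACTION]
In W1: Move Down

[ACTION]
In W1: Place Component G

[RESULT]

                                                  
                                                  
                                                  
                                                  
                                                  
                                                  
                                                  
                    ┏━━━━━━━━━━━━━━━━━━━━━━━━━━━━━
  ┏━━━━━━━━━━━━━━━━━┃ CircuitBoard                
  ┃ CheckboxTree    ┠─────────────────────────────
  ┠─────────────────┃   0 1 2 3 4 5               
  ┃>[-] workspace/  ┃0                       R    
  ┃                 ┃                             
  ┃                 ┃1  [G]                       
  ┃                 ┃    │                        
  ┃                 ┃2   ·   ·           G        
  ┃                 ┃        │                    
  ┗━━━━━━━━━━━━━━━━━┃3       ·   S   ·            
                    ┃                │            


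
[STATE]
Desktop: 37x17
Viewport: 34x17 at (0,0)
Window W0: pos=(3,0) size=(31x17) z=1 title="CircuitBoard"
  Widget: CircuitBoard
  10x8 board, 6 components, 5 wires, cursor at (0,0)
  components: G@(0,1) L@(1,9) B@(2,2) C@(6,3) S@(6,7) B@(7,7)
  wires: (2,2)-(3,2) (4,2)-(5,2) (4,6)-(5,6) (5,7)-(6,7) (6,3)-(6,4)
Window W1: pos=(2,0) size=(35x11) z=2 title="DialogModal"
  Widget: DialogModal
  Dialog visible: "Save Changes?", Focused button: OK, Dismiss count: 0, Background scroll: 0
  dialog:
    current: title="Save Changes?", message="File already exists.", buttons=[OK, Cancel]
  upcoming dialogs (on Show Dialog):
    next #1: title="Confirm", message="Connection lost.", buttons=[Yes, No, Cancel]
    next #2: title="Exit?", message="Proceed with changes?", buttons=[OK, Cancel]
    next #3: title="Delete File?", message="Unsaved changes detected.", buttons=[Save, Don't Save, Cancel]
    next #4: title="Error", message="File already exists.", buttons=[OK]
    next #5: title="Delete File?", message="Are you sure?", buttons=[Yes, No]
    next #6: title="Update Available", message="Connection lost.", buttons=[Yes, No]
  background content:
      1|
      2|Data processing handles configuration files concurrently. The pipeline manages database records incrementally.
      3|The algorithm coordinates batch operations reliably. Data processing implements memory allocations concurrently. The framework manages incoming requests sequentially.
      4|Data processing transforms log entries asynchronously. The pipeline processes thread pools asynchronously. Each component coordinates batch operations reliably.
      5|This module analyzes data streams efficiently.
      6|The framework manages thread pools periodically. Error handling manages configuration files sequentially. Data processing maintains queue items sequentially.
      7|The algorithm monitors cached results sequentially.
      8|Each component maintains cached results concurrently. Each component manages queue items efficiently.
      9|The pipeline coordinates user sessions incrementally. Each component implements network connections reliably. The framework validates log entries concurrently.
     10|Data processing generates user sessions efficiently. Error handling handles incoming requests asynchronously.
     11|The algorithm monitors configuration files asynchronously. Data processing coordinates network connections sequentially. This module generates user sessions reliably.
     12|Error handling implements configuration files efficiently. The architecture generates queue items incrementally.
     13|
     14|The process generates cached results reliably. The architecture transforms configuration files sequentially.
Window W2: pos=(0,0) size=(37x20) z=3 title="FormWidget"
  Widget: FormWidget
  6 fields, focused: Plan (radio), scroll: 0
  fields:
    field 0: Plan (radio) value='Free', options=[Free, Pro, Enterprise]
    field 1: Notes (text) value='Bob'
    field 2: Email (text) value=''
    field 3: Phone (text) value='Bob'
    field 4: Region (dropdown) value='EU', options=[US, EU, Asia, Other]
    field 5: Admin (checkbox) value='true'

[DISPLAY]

┏━━━━━━━━━━━━━━━━━━━━━━━━━━━━━━━━━
┃ FormWidget                      
┠─────────────────────────────────
┃> Plan:       (●) Free  ( ) Pro  
┃  Notes:      [Bob               
┃  Email:      [                  
┃  Phone:      [Bob               
┃  Region:     [EU                
┃  Admin:      [x]                
┃                                 
┃                                 
┃                                 
┃                                 
┃                                 
┃                                 
┃                                 
┃                                 


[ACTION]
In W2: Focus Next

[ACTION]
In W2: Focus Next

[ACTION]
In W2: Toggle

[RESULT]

┏━━━━━━━━━━━━━━━━━━━━━━━━━━━━━━━━━
┃ FormWidget                      
┠─────────────────────────────────
┃  Plan:       (●) Free  ( ) Pro  
┃  Notes:      [Bob               
┃> Email:      [                  
┃  Phone:      [Bob               
┃  Region:     [EU                
┃  Admin:      [x]                
┃                                 
┃                                 
┃                                 
┃                                 
┃                                 
┃                                 
┃                                 
┃                                 


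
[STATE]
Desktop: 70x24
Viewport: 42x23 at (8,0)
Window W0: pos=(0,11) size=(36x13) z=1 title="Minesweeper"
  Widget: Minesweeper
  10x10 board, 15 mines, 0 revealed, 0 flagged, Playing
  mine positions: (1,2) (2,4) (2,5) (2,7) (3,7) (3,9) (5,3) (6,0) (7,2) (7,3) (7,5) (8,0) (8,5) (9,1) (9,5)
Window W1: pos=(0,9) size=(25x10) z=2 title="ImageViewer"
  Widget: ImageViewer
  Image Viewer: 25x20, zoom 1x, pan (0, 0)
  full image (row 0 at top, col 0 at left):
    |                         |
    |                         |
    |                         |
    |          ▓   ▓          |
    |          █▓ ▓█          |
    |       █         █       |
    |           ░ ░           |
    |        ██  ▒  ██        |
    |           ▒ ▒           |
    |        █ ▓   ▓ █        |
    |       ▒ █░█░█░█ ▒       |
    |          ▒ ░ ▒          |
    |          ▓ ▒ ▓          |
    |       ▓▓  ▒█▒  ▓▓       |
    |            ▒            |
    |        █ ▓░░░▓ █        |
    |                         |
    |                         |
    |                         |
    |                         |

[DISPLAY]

                                          
                                          
                                          
                                          
                                          
                                          
                                          
                                          
                                          
━━━━━━━━━━━━━━━━┓                         
iewer           ┃                         
────────────────┨━━━━━━━━━━┓              
                ┃          ┃              
                ┃──────────┨              
                ┃          ┃              
   ▓   ▓        ┃          ┃              
   █▓ ▓█        ┃          ┃              
█         █     ┃          ┃              
━━━━━━━━━━━━━━━━┛          ┃              
■■■                        ┃              
■■■                        ┃              
■■■                        ┃              
■■■                        ┃              


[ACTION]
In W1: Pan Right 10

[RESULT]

                                          
                                          
                                          
                                          
                                          
                                          
                                          
                                          
                                          
━━━━━━━━━━━━━━━━┓                         
iewer           ┃                         
────────────────┨━━━━━━━━━━┓              
                ┃          ┃              
                ┃──────────┨              
                ┃          ┃              
                ┃          ┃              
                ┃          ┃              
█               ┃          ┃              
━━━━━━━━━━━━━━━━┛          ┃              
■■■                        ┃              
■■■                        ┃              
■■■                        ┃              
■■■                        ┃              


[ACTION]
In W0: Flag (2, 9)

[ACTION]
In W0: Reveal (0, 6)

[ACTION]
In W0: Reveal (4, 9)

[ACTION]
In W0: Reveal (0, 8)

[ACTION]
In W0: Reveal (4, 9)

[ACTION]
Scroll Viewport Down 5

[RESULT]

                                          
                                          
                                          
                                          
                                          
                                          
                                          
                                          
━━━━━━━━━━━━━━━━┓                         
iewer           ┃                         
────────────────┨━━━━━━━━━━┓              
                ┃          ┃              
                ┃──────────┨              
                ┃          ┃              
                ┃          ┃              
                ┃          ┃              
█               ┃          ┃              
━━━━━━━━━━━━━━━━┛          ┃              
■■■                        ┃              
■■■                        ┃              
■■■                        ┃              
■■■                        ┃              
━━━━━━━━━━━━━━━━━━━━━━━━━━━┛              
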